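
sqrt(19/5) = sqrt(95)/5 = 1.95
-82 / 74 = -41 / 37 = -1.11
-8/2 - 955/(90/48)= -1540/3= -513.33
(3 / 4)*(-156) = -117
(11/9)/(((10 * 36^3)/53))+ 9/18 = 2100103/4199040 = 0.50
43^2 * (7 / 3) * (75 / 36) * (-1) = -323575 / 36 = -8988.19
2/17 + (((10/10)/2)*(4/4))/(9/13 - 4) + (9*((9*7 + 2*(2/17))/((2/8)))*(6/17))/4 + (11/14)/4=139897773/695912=201.03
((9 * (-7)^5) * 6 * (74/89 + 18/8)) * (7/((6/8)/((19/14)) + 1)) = -66208268889/5251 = -12608697.18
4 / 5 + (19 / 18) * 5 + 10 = 1447 / 90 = 16.08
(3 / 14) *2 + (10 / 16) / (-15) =0.39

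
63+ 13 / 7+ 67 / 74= 34065 / 518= 65.76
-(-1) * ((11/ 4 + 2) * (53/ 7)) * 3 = 3021/ 28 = 107.89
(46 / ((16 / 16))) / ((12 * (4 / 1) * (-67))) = -0.01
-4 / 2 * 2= -4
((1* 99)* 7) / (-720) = -77 / 80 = -0.96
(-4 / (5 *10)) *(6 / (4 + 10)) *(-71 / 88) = 213 / 7700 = 0.03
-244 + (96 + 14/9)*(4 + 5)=634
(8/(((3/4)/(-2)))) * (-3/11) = 64/11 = 5.82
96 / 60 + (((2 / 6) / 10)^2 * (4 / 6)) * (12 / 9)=3242 / 2025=1.60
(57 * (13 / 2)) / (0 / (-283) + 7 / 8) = 2964 / 7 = 423.43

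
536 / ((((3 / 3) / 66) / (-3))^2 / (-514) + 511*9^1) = 10800858816 / 92673786743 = 0.12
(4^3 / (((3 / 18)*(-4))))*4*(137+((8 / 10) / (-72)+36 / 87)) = -22951744 / 435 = -52762.63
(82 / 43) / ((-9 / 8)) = -656 / 387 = -1.70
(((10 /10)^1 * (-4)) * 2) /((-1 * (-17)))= -8 /17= -0.47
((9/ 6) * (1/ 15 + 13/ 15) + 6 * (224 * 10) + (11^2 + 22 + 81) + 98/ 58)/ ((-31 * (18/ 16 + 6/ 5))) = -5284608/ 27869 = -189.62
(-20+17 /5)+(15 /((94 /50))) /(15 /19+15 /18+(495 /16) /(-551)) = -22409587 /1947445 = -11.51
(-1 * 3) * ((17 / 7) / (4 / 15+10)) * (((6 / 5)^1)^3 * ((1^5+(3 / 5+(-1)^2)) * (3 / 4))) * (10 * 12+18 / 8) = -78782301 / 269500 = -292.33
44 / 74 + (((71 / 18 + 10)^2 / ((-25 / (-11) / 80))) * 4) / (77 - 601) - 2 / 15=-101660156 / 1963035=-51.79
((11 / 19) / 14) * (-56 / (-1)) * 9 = 396 / 19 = 20.84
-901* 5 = -4505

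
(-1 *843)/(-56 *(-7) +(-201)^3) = 843/8120209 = 0.00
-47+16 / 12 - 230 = -827 / 3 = -275.67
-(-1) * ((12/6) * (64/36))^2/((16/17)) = 1088/81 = 13.43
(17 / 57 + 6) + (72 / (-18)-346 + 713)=369.30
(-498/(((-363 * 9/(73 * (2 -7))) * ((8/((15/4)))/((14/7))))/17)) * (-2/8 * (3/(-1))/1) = -2575075/3872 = -665.05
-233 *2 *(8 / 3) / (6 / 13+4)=-24232 / 87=-278.53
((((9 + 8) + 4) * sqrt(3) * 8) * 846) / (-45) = -15792 * sqrt(3) / 5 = -5470.51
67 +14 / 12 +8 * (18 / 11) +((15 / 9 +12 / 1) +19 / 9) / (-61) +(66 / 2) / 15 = 5024383 / 60390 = 83.20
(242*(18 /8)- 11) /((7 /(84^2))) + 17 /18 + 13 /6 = 4839940 /9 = 537771.11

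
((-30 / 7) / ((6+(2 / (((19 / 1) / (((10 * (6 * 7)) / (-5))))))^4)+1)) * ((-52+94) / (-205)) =4691556 / 32697763343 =0.00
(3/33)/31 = 1/341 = 0.00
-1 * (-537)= 537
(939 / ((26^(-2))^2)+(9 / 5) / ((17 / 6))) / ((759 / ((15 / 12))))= 6078923249 / 8602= 706687.19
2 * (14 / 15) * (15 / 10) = 2.80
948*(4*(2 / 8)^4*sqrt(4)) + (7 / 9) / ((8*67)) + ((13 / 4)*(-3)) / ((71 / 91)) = 17.13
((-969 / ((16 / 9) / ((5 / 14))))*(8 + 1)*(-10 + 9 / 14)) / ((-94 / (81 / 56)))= -252.26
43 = 43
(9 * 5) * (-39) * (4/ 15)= -468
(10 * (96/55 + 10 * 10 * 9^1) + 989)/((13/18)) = 13855.09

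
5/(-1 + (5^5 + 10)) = 5/3134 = 0.00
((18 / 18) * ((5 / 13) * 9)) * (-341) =-15345 / 13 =-1180.38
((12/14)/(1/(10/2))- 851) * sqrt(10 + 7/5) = -5927 * sqrt(285)/35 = -2858.84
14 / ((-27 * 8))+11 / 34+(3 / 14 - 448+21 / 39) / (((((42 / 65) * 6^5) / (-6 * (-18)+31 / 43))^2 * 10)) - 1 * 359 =-261079004618452831 / 727721553936384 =-358.76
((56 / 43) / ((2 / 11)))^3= 29218112 / 79507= 367.49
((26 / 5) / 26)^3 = 1 / 125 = 0.01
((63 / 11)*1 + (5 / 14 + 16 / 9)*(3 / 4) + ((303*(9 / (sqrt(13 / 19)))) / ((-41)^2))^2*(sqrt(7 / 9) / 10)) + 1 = 47098017*sqrt(7) / 367348930 + 15391 / 1848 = 8.67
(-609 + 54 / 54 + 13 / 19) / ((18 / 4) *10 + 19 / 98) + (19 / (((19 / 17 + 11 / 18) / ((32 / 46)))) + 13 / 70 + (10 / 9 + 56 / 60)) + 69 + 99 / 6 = 81.94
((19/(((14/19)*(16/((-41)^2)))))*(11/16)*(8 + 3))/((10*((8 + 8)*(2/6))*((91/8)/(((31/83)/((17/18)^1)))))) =61459035957/4601891840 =13.36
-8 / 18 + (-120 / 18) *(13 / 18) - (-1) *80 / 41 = -3662 / 1107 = -3.31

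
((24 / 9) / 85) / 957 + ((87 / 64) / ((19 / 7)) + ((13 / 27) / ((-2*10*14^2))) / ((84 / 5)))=28675311521 / 57253539420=0.50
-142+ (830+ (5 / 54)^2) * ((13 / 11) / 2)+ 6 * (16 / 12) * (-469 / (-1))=4100.46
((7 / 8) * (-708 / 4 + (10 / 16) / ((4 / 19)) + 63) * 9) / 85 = -13167 / 1280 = -10.29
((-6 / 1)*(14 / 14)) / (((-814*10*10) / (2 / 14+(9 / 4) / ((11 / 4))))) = 3 / 42350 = 0.00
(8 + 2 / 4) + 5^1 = 27 / 2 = 13.50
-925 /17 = -54.41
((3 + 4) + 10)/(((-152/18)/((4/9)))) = -17/19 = -0.89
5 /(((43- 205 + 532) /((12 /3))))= 2 /37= 0.05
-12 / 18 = -2 / 3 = -0.67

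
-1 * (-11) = 11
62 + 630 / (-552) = 5599 / 92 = 60.86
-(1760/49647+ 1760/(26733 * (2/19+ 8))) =-106000/2432703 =-0.04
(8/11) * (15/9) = 40/33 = 1.21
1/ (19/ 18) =18/ 19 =0.95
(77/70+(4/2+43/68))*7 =8883/340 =26.13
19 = 19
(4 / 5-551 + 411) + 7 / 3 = -2053 / 15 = -136.87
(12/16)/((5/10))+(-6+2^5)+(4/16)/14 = 27.52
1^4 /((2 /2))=1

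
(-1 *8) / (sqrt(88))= -2 *sqrt(22) / 11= -0.85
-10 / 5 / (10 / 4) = -4 / 5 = -0.80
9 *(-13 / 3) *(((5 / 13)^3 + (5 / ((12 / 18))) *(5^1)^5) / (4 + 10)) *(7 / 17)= -308953875 / 11492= -26884.26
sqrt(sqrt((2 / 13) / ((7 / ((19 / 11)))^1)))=1001^(3 / 4) * 38^(1 / 4) / 1001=0.44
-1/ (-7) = 1/ 7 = 0.14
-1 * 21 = -21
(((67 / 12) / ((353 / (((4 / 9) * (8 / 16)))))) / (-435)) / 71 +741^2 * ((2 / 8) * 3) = 484890578624071 / 1177459740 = 411810.75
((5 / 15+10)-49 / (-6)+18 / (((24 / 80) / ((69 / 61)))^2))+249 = 3895135 / 7442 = 523.40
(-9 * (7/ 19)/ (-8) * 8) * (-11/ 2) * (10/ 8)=-3465/ 152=-22.80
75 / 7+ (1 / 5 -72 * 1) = -2138 / 35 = -61.09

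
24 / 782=12 / 391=0.03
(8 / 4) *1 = 2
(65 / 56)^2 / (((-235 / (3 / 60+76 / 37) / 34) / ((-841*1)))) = 3762012501 / 10907008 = 344.92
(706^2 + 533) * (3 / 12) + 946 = 502753 / 4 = 125688.25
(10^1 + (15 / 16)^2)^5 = 167542888107990625 / 1099511627776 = 152379.37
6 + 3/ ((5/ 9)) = 11.40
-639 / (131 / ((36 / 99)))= -2556 / 1441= -1.77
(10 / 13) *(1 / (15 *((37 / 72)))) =48 / 481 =0.10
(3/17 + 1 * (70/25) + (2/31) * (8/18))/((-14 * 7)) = -10181/332010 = -0.03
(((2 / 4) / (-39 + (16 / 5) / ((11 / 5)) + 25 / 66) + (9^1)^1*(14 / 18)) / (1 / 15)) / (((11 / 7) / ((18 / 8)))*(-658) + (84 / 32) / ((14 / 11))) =-3365280 / 14691017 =-0.23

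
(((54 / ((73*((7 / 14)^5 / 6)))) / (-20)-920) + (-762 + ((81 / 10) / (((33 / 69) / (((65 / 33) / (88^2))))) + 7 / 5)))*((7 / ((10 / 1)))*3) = -24243055953543 / 6840275200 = -3544.16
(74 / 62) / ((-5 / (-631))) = 23347 / 155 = 150.63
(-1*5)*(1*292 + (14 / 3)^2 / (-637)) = -170800 / 117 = -1459.83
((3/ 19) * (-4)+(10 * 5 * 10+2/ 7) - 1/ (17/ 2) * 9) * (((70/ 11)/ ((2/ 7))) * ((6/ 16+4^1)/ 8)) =31385725/ 5168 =6073.09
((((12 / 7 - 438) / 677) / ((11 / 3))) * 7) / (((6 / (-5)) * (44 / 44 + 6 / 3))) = 2545 / 7447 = 0.34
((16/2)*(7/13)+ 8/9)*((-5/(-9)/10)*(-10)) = -3040/1053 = -2.89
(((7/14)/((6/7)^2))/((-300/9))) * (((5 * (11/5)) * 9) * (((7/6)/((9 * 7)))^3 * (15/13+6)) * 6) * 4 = -16709/7581600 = -0.00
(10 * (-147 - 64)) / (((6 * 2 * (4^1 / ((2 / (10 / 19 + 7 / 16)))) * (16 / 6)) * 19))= -1055 / 586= -1.80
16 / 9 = 1.78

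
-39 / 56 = -0.70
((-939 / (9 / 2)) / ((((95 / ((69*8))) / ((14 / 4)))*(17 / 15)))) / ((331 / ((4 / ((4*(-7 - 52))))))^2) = -0.00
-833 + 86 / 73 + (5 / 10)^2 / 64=-831.82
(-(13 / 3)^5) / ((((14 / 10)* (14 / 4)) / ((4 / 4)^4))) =-3712930 / 11907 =-311.83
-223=-223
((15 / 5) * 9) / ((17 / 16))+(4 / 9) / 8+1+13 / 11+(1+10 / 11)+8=126421 / 3366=37.56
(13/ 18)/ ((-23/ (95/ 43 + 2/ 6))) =-2132/ 26703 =-0.08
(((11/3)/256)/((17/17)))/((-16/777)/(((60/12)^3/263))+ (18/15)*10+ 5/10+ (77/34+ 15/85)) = 6054125/6297142784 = 0.00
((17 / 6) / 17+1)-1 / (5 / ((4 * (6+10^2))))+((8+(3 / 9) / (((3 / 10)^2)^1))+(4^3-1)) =-2411 / 270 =-8.93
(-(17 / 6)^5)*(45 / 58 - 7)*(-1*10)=-11364.95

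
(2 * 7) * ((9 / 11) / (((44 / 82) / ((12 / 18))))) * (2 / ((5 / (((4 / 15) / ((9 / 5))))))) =4592 / 5445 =0.84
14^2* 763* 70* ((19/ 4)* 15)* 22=16409154300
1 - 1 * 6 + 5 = 0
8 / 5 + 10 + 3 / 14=827 / 70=11.81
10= 10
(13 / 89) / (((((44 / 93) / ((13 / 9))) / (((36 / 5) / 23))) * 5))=15717 / 562925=0.03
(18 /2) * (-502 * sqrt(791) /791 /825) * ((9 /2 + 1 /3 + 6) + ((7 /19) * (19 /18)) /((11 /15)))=-7530 * sqrt(791) /95711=-2.21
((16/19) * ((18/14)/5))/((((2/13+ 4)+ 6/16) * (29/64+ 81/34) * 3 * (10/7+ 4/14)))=452608/138038325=0.00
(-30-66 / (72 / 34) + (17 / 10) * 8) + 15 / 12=-2779 / 60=-46.32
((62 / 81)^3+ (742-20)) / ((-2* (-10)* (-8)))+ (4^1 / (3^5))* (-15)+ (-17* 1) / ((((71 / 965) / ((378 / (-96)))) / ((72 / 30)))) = 1315330357373 / 603716976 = 2178.72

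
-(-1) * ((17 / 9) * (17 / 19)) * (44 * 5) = 371.81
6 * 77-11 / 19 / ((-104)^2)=94942837 / 205504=462.00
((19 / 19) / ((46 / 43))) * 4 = 86 / 23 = 3.74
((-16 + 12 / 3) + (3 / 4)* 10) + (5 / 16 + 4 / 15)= -941 / 240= -3.92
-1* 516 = -516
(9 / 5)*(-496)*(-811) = 3620304 / 5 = 724060.80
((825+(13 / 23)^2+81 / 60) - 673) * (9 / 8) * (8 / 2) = 691.51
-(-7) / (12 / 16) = 28 / 3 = 9.33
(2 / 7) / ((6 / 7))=1 / 3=0.33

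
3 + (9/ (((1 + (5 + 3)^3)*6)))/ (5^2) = 25651/ 8550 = 3.00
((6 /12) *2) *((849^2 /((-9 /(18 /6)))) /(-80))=240267 /80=3003.34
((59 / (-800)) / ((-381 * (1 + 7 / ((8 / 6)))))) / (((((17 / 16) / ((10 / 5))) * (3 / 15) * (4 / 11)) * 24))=649 / 19431000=0.00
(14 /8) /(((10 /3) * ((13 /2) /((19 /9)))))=133 /780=0.17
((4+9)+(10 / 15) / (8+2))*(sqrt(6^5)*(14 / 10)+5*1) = 196 / 3+16464*sqrt(6) / 25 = 1678.47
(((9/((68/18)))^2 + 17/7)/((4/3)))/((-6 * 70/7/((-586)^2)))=-5629891571/161840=-34786.77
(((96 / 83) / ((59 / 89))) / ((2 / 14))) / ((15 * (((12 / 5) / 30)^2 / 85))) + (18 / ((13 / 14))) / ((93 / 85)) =21375829580 / 1973491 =10831.48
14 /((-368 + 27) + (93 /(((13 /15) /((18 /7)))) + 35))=-637 /1368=-0.47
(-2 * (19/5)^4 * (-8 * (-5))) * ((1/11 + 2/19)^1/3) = -4499504/4125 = -1090.79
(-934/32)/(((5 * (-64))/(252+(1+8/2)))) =120019/5120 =23.44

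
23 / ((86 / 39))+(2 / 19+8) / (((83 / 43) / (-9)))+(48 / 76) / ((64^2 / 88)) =-237377199 / 8679808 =-27.35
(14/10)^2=49/25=1.96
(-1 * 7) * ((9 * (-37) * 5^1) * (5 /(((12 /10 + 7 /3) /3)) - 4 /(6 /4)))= 975135 /53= 18398.77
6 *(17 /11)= 102 /11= 9.27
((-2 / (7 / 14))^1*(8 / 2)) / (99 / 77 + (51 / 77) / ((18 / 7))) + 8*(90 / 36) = 6868 / 713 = 9.63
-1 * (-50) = 50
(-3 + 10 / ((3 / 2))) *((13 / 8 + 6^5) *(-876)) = -49963463 / 2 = -24981731.50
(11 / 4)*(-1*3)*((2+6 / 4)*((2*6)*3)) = -2079 / 2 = -1039.50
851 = 851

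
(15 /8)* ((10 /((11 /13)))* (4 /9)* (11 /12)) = 325 /36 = 9.03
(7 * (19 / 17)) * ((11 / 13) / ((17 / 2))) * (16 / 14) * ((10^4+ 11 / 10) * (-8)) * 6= -472146048 / 1105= -427281.49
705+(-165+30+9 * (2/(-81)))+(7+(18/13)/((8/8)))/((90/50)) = 22403/39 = 574.44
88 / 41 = 2.15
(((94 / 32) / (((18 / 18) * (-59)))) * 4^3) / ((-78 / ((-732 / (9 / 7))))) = -160552 / 6903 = -23.26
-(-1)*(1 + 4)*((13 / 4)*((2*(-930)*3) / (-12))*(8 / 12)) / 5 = 2015 / 2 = 1007.50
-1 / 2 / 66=-1 / 132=-0.01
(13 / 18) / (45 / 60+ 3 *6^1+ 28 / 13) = 338 / 9783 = 0.03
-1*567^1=-567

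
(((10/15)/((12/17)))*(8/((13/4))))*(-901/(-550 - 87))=245072/74529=3.29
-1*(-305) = 305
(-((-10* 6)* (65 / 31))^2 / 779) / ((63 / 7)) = -1690000 / 748619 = -2.26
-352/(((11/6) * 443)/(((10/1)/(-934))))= 960/206881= 0.00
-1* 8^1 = -8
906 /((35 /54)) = 48924 /35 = 1397.83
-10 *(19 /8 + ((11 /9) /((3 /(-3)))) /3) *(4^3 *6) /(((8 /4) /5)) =-18888.89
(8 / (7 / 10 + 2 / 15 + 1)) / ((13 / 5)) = 240 / 143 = 1.68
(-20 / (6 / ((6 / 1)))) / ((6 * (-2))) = 5 / 3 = 1.67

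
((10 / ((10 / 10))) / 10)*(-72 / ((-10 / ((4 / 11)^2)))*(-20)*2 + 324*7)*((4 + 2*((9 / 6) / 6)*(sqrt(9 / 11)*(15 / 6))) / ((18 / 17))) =1911225*sqrt(11) / 2662 + 1019320 / 121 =10805.36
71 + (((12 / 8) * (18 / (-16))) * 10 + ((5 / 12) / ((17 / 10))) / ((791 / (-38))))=17463853 / 322728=54.11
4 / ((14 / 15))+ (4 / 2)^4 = 142 / 7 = 20.29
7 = 7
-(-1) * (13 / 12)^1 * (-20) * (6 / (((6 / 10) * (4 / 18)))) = -975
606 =606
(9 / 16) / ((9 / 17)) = 17 / 16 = 1.06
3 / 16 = 0.19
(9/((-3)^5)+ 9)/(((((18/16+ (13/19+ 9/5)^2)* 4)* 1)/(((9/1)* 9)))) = 13104300/526793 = 24.88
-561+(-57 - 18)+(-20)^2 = -236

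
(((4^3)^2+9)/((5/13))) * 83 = 885859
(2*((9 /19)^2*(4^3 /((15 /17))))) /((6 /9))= 88128 /1805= 48.82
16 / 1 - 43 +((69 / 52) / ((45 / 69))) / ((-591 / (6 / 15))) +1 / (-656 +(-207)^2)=-437649841597 / 16208440950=-27.00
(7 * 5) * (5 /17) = 175 /17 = 10.29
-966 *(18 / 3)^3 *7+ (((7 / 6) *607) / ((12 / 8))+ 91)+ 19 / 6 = -26280463 / 18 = -1460025.72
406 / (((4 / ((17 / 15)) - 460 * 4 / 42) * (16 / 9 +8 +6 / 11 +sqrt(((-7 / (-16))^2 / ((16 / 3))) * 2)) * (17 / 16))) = -144219930624 / 156834625175 +1528015104 * sqrt(6) / 156834625175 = -0.90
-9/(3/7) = -21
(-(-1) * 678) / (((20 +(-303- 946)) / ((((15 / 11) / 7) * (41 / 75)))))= -0.06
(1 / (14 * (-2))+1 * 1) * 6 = 81 / 14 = 5.79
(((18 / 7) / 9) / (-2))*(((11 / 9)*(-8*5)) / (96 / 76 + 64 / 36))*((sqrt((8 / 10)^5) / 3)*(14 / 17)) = 13376*sqrt(5) / 82875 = 0.36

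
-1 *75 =-75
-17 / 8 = -2.12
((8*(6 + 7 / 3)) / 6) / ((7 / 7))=100 / 9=11.11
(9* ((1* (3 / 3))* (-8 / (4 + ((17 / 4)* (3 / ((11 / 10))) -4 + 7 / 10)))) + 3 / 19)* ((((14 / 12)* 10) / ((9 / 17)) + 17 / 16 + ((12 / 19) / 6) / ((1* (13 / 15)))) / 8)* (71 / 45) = -1073299408183 / 41115185280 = -26.10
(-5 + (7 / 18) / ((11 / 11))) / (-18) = 83 / 324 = 0.26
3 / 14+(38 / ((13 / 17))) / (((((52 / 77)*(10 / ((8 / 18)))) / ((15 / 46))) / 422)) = 73503917 / 163254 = 450.24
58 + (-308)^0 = 59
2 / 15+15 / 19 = 263 / 285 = 0.92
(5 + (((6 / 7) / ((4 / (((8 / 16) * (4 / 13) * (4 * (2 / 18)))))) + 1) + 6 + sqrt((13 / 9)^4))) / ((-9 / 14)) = -207878 / 9477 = -21.94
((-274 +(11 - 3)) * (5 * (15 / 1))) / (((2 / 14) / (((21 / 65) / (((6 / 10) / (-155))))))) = 151520250 / 13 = 11655403.85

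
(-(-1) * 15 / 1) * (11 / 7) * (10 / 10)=165 / 7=23.57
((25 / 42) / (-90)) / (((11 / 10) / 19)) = -0.11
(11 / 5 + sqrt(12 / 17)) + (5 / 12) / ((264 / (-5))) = 2 * sqrt(51) / 17 + 34723 / 15840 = 3.03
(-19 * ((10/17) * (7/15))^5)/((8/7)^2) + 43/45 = 3218671369/3450252510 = 0.93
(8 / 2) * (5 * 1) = 20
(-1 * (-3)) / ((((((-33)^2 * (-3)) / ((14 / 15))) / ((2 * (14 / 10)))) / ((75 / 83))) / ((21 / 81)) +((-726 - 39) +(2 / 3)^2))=-37044 / 75332855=-0.00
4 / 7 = 0.57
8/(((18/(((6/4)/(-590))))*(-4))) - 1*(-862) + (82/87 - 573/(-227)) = 6722896041/7767940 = 865.47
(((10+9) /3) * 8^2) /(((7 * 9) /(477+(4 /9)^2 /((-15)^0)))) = 47002048 /15309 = 3070.22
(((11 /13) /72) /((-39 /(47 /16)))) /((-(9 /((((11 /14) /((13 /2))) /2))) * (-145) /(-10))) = 5687 /13872104064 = 0.00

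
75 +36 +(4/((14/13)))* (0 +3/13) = 783/7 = 111.86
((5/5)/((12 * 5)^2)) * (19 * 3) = 19/1200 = 0.02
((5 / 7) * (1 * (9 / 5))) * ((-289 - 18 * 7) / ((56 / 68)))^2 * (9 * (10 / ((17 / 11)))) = 13043460375 / 686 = 19013790.63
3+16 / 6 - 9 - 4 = -22 / 3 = -7.33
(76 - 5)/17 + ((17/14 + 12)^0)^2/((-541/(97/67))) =2571888/616199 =4.17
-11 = -11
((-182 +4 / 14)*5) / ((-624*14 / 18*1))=2385 / 1274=1.87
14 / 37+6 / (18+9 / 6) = 330 / 481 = 0.69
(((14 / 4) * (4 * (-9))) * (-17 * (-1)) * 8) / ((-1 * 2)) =8568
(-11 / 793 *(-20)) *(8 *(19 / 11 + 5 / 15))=10880 / 2379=4.57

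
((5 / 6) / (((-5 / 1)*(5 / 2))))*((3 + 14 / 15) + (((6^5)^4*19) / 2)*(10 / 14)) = -2605012888544870813 / 1575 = -1653976437171346.55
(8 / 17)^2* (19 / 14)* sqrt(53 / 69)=608* sqrt(3657) / 139587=0.26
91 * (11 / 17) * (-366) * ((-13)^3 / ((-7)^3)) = -138039.12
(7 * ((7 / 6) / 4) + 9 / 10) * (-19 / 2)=-6707 / 240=-27.95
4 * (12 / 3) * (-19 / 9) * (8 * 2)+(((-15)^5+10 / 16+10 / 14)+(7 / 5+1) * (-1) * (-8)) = -1914935161 / 2520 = -759894.91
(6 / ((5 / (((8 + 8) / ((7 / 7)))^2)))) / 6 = 51.20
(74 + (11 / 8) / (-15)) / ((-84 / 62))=-39277 / 720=-54.55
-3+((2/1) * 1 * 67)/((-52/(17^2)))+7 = -740.73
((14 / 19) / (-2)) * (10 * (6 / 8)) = -105 / 38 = -2.76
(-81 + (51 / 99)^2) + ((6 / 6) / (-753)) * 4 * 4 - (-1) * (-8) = -24260440 / 273339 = -88.76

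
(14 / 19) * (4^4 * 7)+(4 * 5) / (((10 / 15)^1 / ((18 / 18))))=25658 / 19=1350.42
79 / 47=1.68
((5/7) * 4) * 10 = 200/7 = 28.57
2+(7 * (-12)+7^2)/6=-23/6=-3.83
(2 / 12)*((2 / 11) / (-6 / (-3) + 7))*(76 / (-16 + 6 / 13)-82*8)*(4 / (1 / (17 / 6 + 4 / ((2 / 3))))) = -2358500 / 29997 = -78.62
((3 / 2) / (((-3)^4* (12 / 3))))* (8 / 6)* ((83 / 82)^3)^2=326940373369 / 49249080770688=0.01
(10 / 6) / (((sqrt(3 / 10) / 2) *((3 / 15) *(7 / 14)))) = 100 *sqrt(30) / 9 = 60.86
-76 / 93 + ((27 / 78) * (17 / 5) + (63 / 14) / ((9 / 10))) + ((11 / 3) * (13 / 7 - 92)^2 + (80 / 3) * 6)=17748437881 / 592410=29959.72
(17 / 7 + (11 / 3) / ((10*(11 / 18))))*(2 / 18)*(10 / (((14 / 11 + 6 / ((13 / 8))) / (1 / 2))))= 7579 / 22365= 0.34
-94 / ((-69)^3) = 94 / 328509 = 0.00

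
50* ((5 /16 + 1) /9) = 175 /24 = 7.29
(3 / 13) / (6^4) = 0.00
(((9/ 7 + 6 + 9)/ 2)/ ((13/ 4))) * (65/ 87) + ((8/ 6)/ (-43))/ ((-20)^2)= 4901797/ 2618700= 1.87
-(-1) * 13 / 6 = 13 / 6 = 2.17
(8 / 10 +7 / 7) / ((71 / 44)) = 396 / 355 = 1.12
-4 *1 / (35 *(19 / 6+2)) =-24 / 1085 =-0.02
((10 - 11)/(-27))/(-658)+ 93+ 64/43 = 72183215/763938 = 94.49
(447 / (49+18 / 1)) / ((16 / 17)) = 7599 / 1072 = 7.09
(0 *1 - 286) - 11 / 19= -5445 / 19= -286.58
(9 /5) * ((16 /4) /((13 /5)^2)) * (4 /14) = 360 /1183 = 0.30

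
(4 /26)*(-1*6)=-12 /13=-0.92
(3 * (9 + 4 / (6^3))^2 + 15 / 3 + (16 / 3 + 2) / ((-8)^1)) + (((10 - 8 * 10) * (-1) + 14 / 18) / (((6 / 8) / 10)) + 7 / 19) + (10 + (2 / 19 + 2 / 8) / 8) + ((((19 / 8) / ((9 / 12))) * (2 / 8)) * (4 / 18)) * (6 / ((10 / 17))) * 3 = 892066621 / 738720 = 1207.58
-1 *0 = 0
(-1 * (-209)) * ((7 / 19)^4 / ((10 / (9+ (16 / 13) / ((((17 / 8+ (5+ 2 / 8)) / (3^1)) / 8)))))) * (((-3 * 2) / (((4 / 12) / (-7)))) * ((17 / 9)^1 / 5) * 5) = 330005445 / 276887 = 1191.84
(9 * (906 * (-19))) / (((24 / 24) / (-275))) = 42604650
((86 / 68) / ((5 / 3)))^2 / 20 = 16641 / 578000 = 0.03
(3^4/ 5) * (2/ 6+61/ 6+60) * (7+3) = 11421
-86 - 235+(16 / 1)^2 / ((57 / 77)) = 24.82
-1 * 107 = -107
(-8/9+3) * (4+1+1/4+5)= 779/36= 21.64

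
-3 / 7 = -0.43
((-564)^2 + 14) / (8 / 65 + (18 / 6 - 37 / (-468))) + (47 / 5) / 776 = 2888184664171 / 29072840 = 99343.05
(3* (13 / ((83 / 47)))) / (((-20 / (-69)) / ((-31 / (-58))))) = 3920787 / 96280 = 40.72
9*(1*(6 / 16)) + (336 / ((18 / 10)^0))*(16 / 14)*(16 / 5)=49287 / 40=1232.18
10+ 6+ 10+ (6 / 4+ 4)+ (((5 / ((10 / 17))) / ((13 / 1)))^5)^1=375683201 / 11881376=31.62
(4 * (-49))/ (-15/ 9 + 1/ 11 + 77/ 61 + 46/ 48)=-3156384/ 10385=-303.94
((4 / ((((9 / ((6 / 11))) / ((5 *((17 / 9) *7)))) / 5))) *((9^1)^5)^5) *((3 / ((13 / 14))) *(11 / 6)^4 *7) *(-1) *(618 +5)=-119037654192732022667857622991075 / 13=-9156742630210155589835202000000.00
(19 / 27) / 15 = 0.05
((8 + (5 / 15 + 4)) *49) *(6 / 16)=1813 / 8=226.62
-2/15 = -0.13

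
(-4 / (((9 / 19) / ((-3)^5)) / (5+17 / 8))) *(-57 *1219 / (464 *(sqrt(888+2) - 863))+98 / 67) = 2031752403 *sqrt(890) / 690319712+1106574251924871 / 46251420704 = 24013.00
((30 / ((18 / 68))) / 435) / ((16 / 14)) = 119 / 522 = 0.23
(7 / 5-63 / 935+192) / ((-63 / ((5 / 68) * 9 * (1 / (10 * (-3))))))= 90383 / 1335180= 0.07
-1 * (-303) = 303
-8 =-8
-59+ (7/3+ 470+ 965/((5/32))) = 19768/3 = 6589.33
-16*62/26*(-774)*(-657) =-252224928/13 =-19401917.54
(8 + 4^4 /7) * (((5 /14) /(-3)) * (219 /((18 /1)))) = -64.56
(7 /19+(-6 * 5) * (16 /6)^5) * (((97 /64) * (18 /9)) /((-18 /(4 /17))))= 603859241 /3767472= 160.28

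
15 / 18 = 5 / 6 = 0.83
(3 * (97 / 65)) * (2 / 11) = 582 / 715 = 0.81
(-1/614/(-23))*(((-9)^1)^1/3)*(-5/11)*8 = 60/77671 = 0.00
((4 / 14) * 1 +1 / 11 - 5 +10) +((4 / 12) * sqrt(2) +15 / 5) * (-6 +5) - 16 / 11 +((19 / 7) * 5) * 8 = 8431 / 77 - sqrt(2) / 3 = 109.02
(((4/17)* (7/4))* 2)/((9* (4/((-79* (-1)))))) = 1.81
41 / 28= 1.46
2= 2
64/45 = 1.42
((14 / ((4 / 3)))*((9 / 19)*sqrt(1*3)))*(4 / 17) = 378*sqrt(3) / 323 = 2.03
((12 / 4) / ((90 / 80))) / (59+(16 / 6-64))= -8 / 7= -1.14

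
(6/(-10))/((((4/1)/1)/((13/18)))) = -13/120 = -0.11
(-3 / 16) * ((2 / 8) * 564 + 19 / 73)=-3867 / 146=-26.49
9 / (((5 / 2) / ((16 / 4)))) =72 / 5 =14.40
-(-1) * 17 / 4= 4.25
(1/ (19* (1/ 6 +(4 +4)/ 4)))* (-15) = -90/ 247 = -0.36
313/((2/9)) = 2817/2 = 1408.50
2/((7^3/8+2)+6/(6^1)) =0.04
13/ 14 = 0.93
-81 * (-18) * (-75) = -109350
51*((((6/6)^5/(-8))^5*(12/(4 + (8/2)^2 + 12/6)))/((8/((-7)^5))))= 2571471/1441792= 1.78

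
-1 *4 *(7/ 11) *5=-140/ 11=-12.73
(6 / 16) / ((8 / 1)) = 3 / 64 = 0.05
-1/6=-0.17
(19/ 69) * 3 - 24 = -533/ 23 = -23.17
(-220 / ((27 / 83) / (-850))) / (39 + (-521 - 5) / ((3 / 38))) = -15521000 / 178839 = -86.79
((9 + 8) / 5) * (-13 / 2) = -221 / 10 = -22.10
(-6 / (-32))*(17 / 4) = 51 / 64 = 0.80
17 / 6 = 2.83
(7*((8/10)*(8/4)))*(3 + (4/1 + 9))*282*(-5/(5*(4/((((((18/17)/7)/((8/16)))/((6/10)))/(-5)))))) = 108288/85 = 1273.98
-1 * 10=-10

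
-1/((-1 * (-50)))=-1/50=-0.02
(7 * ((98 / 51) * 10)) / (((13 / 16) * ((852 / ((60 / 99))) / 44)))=2195200 / 423657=5.18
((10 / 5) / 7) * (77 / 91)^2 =242 / 1183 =0.20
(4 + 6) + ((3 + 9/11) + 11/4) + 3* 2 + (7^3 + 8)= 16437/44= 373.57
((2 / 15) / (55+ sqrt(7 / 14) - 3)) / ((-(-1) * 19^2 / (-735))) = -10192 / 1951927+ 98 * sqrt(2) / 1951927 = -0.01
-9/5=-1.80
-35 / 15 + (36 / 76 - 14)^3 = -50971792 / 20577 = -2477.12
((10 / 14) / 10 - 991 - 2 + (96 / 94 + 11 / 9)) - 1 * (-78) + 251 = -3918499 / 5922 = -661.69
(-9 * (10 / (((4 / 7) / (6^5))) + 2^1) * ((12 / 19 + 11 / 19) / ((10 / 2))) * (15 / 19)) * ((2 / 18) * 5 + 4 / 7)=-666665718 / 2527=-263817.06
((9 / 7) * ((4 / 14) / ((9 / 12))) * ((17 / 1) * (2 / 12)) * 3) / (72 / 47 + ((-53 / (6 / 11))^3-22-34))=-0.00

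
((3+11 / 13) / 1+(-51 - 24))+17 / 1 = -704 / 13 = -54.15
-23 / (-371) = 23 / 371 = 0.06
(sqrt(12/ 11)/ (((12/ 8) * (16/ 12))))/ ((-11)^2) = sqrt(33)/ 1331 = 0.00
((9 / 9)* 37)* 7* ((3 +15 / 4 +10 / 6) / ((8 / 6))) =26159 / 16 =1634.94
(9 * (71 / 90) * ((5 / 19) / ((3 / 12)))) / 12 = 71 / 114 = 0.62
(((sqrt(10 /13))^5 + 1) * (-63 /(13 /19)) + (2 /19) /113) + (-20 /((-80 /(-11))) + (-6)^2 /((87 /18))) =-135.16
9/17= 0.53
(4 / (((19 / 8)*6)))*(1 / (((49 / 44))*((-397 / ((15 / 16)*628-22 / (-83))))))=-34417328 / 92032143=-0.37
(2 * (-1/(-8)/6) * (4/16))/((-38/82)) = -0.02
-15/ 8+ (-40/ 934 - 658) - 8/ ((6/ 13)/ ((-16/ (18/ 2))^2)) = -648838711/ 907848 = -714.70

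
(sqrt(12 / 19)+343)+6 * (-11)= 2 * sqrt(57) / 19+277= 277.79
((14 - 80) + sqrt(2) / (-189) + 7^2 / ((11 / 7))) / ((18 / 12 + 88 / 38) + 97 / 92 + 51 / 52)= -2175823 / 365629 - 5681 * sqrt(2) / 6282171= -5.95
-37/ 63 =-0.59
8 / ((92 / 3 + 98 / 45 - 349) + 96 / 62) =-11160 / 438877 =-0.03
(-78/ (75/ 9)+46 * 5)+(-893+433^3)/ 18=1014822694/ 225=4510323.08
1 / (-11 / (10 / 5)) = -2 / 11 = -0.18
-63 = -63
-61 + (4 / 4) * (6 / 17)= -1031 / 17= -60.65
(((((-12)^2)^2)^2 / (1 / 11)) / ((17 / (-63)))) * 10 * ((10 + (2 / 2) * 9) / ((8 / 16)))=-113231379824640 / 17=-6660669401449.41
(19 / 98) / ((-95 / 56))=-0.11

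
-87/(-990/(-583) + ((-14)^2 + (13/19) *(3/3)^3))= -87609/199771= -0.44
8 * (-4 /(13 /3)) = -96 /13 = -7.38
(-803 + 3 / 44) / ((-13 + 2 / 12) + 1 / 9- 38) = 317961 / 20086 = 15.83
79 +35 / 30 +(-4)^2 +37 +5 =829 / 6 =138.17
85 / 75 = 17 / 15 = 1.13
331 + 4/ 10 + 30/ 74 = 61384/ 185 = 331.81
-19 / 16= -1.19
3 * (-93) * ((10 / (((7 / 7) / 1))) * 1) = -2790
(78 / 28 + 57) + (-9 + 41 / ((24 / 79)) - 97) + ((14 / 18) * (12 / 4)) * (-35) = 1189 / 168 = 7.08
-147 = -147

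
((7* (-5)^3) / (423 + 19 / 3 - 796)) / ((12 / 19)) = 665 / 176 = 3.78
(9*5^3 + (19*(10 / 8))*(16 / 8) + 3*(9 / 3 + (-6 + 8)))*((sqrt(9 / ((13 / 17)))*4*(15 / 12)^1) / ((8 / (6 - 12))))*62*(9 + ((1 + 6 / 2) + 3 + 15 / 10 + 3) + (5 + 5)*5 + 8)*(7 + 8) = -7802409375*sqrt(221) / 104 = -1115299559.26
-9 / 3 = -3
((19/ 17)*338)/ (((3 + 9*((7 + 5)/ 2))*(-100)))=-169/ 2550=-0.07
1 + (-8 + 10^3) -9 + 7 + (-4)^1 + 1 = 988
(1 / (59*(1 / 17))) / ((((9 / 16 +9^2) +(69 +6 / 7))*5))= 1904 / 5002905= 0.00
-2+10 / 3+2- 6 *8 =-134 / 3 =-44.67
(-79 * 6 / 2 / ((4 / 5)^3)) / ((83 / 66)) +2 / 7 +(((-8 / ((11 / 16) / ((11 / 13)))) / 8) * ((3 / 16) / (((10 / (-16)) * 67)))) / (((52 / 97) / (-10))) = -367.90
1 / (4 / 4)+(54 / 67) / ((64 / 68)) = 995 / 536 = 1.86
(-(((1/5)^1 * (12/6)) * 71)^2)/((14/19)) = -191558/175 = -1094.62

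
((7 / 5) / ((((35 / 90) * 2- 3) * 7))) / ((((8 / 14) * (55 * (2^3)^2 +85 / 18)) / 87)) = -49329 / 12689000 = -0.00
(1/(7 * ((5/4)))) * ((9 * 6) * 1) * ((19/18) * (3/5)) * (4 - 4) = 0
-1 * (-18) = 18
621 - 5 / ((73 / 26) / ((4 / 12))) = 135869 / 219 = 620.41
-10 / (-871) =0.01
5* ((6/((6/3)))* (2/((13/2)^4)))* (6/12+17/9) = 3440/85683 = 0.04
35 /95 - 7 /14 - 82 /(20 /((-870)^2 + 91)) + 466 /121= -35676564577 /11495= -3103659.38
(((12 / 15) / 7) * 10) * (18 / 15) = 48 / 35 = 1.37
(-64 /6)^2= 1024 /9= 113.78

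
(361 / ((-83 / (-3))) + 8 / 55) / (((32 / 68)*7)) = 1023893 / 255640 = 4.01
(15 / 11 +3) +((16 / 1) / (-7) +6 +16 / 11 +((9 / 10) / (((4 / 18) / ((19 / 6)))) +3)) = 78101 / 3080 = 25.36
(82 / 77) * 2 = 164 / 77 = 2.13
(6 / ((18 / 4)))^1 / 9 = 4 / 27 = 0.15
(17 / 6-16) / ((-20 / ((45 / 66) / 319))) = 79 / 56144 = 0.00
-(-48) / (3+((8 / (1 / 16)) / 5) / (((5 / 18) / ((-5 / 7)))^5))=-1344560 / 80537533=-0.02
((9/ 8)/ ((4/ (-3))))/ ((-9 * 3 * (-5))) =-1/ 160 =-0.01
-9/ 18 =-1/ 2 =-0.50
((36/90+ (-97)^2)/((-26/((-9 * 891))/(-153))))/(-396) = 44850267/40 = 1121256.68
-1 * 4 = -4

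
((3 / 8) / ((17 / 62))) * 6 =8.21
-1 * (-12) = 12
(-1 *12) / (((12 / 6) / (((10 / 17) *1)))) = -60 / 17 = -3.53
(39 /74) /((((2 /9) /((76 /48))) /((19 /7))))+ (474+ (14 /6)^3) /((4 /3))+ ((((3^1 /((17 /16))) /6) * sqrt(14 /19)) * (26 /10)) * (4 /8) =52 * sqrt(266) /1615+ 13994209 /37296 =375.75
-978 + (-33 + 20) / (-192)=-187763 / 192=-977.93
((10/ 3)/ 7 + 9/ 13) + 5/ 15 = 1.50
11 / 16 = 0.69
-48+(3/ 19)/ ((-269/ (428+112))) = -246948/ 5111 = -48.32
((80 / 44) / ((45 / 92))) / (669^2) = 368 / 44308539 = 0.00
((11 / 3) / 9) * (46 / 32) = 253 / 432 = 0.59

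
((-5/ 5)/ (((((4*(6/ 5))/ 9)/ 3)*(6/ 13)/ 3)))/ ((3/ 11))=-2145/ 16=-134.06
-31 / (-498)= 31 / 498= 0.06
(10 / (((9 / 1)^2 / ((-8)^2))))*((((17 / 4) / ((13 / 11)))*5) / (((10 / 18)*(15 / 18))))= 11968 / 39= 306.87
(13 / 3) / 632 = 13 / 1896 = 0.01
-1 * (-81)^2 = -6561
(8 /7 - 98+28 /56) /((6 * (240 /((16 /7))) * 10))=-1349 /88200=-0.02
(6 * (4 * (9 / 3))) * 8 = 576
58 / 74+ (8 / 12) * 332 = 24655 / 111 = 222.12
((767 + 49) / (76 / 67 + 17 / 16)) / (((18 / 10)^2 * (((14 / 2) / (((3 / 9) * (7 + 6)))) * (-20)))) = -947648 / 267057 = -3.55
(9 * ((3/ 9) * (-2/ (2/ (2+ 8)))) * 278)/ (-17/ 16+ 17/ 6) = -80064/ 17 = -4709.65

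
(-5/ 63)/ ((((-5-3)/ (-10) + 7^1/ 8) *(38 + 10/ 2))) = -200/ 181503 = -0.00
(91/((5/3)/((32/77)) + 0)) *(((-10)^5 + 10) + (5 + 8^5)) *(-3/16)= 15728778/55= 285977.78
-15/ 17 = -0.88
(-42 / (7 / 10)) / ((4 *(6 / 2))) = -5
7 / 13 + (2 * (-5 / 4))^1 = -51 / 26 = -1.96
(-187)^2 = 34969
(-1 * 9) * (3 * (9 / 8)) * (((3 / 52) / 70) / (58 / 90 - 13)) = 6561 / 3238144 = 0.00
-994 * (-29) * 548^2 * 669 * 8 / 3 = 15443308577536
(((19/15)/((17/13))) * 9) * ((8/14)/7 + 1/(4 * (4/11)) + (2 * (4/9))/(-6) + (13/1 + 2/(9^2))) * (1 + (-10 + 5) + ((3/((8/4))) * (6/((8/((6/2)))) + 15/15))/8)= -1327042327/3290112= -403.34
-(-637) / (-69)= -637 / 69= -9.23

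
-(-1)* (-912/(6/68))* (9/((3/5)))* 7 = -1085280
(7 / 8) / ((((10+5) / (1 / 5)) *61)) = 0.00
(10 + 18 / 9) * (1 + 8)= 108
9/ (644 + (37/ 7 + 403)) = 0.01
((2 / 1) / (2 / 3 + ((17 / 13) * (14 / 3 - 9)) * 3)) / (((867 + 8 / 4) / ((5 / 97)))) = -30 / 4130357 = -0.00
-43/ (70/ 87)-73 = -8851/ 70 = -126.44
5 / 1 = 5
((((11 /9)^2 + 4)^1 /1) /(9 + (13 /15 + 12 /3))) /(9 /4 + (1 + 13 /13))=2225 /23868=0.09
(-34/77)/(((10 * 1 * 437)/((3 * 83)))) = -4233/168245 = -0.03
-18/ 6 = -3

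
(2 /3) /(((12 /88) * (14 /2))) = 44 /63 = 0.70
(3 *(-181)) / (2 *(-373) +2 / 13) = 2353 / 3232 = 0.73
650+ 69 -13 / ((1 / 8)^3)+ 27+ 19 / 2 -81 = -11963 / 2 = -5981.50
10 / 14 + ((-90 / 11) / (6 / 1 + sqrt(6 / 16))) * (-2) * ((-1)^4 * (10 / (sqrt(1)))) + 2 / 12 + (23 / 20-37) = -650383 / 87780-240 * sqrt(6) / 209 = -10.22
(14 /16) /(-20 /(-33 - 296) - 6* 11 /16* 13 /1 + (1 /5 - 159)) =-11515 /2794713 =-0.00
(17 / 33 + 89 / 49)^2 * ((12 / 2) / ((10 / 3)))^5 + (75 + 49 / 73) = 472897194248 / 2651004125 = 178.38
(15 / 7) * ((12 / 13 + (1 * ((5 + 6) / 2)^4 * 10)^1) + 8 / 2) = 14282655 / 728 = 19619.03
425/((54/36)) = 850/3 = 283.33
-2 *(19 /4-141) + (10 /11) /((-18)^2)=242800 /891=272.50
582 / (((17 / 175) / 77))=7842450 / 17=461320.59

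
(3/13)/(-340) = -3/4420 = -0.00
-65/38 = -1.71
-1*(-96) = 96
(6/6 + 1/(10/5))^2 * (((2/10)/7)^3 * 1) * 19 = 0.00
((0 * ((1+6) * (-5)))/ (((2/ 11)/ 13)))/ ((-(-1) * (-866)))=0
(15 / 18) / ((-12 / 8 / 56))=-280 / 9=-31.11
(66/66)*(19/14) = 19/14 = 1.36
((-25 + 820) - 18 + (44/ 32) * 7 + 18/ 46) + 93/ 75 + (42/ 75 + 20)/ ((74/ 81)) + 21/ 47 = 6489177097/ 7999400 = 811.21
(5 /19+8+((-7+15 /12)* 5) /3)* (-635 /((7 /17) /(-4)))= -8143.60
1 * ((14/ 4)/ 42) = 0.08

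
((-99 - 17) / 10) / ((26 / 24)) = -10.71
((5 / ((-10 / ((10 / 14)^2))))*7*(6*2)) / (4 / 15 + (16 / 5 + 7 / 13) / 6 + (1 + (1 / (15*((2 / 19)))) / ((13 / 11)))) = -29250 / 3311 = -8.83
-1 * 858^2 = -736164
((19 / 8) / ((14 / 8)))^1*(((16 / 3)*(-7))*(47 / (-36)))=66.15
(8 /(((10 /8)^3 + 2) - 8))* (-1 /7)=512 /1813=0.28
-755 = -755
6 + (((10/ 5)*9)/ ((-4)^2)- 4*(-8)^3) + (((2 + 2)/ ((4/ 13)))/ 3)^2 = 2073.90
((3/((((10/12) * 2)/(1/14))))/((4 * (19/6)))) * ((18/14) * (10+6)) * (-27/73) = -26244/339815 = -0.08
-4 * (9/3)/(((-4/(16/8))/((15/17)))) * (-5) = -450/17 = -26.47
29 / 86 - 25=-2121 / 86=-24.66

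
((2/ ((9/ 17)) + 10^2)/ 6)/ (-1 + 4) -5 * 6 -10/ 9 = -2053/ 81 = -25.35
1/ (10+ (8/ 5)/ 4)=5/ 52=0.10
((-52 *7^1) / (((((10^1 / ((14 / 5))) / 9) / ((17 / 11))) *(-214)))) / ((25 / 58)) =11305476 / 735625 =15.37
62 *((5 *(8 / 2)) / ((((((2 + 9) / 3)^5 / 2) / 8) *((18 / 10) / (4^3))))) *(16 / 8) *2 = 685670400 / 161051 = 4257.47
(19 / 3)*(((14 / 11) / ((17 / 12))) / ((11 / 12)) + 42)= 559930 / 2057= 272.21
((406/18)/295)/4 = 203/10620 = 0.02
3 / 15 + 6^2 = 181 / 5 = 36.20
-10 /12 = -5 /6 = -0.83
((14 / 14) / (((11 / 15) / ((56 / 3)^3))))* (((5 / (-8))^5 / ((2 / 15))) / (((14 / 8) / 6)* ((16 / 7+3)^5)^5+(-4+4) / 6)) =-5133778309651115635901796875 / 282199194308091055479177114974610765234032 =-0.00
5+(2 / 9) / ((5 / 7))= 239 / 45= 5.31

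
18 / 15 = 6 / 5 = 1.20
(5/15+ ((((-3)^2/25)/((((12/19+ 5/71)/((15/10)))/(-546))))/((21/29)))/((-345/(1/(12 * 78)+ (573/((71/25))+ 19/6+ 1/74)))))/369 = 833795050999/892127979000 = 0.93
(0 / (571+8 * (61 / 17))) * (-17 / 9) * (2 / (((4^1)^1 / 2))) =0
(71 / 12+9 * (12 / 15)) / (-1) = -787 / 60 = -13.12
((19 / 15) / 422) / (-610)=-19 / 3861300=-0.00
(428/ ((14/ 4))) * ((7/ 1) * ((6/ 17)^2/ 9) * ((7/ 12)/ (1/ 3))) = 5992/ 289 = 20.73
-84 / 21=-4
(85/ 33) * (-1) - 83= -2824/ 33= -85.58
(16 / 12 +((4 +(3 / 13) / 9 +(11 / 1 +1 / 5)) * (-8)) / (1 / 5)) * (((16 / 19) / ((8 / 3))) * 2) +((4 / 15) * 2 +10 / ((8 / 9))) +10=-5365171 / 14820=-362.02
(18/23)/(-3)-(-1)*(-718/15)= -16604/345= -48.13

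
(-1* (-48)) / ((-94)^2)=12 / 2209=0.01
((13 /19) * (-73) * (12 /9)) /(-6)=1898 /171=11.10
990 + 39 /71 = 70329 /71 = 990.55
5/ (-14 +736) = 5/ 722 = 0.01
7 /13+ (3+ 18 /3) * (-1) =-8.46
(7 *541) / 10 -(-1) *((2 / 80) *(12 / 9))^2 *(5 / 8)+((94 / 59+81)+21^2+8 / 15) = 902.83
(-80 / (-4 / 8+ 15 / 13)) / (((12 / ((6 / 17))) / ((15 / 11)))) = -15600 / 3179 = -4.91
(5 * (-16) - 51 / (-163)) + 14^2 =18959 / 163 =116.31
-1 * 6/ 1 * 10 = -60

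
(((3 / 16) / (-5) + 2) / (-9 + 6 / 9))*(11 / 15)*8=-1.38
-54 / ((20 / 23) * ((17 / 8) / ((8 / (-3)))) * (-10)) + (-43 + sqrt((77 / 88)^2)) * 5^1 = -218.42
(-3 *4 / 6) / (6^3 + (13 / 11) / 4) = -88 / 9517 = -0.01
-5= -5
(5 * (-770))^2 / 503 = 14822500 / 503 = 29468.19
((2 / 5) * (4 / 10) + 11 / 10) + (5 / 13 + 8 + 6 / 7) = 47783 / 4550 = 10.50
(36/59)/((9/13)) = 52/59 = 0.88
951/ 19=50.05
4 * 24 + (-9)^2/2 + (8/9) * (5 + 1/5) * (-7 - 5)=81.03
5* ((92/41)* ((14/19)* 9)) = 57960/779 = 74.40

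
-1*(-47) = 47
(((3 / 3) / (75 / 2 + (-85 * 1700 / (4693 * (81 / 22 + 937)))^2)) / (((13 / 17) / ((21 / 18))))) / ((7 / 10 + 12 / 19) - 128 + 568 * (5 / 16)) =65621955994617113 / 81992492396108958345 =0.00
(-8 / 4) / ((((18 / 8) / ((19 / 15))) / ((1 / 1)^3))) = -152 / 135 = -1.13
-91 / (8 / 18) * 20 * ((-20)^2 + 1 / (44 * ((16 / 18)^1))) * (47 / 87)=-9033601395 / 10208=-884953.11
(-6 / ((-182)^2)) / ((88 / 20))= -15 / 364364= -0.00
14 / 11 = 1.27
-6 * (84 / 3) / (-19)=168 / 19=8.84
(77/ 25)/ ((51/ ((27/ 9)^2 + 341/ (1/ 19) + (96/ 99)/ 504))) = 13488556/ 34425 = 391.82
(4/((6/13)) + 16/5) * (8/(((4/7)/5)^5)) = 934889375/192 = 4869215.49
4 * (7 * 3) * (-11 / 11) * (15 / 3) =-420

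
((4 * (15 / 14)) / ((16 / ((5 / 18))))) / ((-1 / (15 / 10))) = -25 / 224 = -0.11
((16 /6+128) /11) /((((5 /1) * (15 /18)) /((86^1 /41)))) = 67424 /11275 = 5.98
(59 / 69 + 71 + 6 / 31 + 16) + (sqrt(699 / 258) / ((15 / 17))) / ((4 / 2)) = 17 * sqrt(20038) / 2580 + 188336 / 2139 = 88.98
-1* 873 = -873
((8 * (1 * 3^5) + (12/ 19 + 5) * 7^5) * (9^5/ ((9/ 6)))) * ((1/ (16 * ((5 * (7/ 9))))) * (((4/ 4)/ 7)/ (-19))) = -65023046379/ 141512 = -459487.86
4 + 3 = 7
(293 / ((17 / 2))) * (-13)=-448.12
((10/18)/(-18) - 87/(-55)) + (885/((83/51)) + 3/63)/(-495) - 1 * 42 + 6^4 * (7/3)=15439290551/5176710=2982.45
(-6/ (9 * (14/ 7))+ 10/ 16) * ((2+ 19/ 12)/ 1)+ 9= 2893/ 288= 10.05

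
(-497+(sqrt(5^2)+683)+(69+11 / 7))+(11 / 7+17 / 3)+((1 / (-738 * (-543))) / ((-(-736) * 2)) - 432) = -673840098425 / 4129163136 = -163.19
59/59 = 1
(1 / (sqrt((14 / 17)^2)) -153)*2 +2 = -2111 / 7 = -301.57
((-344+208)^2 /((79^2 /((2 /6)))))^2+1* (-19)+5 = -4565608190 /350550729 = -13.02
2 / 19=0.11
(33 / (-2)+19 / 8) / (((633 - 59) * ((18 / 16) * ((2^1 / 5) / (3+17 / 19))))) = -0.21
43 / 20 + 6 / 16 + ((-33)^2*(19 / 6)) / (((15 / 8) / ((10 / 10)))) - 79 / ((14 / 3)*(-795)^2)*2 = 21728302573 / 11797800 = 1841.72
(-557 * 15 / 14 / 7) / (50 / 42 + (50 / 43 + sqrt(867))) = 134724375 / 578483276- 139035555 * sqrt(3) / 82640468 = -2.68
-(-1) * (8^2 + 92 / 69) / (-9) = -196 / 27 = -7.26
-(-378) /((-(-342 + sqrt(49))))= 378 /335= 1.13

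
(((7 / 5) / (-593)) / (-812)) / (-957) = -1 / 329150580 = -0.00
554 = 554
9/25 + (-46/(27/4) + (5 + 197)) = 131993/675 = 195.55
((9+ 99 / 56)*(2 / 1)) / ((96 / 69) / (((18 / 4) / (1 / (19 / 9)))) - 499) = -263511 / 6103972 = -0.04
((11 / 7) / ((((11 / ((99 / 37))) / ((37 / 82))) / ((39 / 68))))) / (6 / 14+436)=297 / 1310360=0.00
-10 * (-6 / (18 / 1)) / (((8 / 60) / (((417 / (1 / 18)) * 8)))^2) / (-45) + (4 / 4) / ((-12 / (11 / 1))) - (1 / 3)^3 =-1622593036903 / 108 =-15024009600.95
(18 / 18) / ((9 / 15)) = 5 / 3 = 1.67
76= 76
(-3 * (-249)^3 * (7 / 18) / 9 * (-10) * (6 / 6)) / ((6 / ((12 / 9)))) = -40025090 / 9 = -4447232.22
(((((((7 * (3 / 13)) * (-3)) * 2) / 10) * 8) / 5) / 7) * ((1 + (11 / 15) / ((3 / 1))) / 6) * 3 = -224 / 1625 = -0.14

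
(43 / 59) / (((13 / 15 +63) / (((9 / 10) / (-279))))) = -129 / 3504364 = -0.00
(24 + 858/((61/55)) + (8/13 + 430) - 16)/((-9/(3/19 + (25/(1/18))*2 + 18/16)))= -10974349795/90402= -121394.99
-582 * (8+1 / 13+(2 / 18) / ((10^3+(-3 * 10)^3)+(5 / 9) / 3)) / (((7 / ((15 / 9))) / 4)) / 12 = -4766543528 / 12776309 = -373.08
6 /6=1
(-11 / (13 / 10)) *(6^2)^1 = -3960 / 13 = -304.62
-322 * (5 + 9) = -4508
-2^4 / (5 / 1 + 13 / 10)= -160 / 63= -2.54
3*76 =228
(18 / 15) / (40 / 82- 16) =-41 / 530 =-0.08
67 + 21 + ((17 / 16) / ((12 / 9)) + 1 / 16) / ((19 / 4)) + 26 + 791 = 275175 / 304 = 905.18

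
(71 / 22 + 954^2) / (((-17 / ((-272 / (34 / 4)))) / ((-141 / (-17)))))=45171037488 / 3179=14209197.07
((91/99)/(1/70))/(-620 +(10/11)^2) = -7007/67428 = -0.10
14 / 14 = 1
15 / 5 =3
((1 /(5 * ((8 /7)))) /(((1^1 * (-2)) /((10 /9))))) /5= -7 /360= -0.02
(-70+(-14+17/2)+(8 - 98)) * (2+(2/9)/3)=-9268/27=-343.26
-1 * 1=-1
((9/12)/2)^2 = 9/64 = 0.14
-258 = -258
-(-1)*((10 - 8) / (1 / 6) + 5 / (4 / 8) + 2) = 24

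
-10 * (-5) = 50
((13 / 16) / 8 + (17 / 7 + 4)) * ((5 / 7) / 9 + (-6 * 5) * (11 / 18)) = -3364325 / 28224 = -119.20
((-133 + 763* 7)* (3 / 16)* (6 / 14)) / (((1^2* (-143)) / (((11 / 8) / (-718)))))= 837 / 149344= 0.01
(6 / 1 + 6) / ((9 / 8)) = 32 / 3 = 10.67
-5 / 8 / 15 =-1 / 24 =-0.04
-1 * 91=-91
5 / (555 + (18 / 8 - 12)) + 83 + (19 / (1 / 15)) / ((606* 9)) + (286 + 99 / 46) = 5642219897 / 15199389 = 371.21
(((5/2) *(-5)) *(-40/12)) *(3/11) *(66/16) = 375/8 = 46.88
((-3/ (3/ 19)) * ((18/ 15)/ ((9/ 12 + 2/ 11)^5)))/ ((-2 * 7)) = 9400224768/ 4054967035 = 2.32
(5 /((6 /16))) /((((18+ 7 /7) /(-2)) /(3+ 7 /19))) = -5120 /1083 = -4.73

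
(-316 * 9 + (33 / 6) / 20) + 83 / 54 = -3069563 / 1080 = -2842.19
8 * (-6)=-48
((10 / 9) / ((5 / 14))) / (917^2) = 0.00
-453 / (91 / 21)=-1359 / 13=-104.54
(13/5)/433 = 13/2165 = 0.01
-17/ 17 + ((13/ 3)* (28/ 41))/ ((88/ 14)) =-716/ 1353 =-0.53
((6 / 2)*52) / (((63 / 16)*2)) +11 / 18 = 2573 / 126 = 20.42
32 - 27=5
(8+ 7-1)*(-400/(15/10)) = -11200/3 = -3733.33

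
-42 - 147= -189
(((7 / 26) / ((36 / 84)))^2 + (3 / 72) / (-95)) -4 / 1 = -4168157 / 1155960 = -3.61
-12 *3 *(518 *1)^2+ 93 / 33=-9659661.18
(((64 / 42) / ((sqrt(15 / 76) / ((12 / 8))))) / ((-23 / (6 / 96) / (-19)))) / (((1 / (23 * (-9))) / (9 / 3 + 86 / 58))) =-246.49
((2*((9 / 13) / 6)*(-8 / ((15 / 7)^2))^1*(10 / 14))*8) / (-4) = 112 / 195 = 0.57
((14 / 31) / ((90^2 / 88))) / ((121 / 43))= 1204 / 690525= 0.00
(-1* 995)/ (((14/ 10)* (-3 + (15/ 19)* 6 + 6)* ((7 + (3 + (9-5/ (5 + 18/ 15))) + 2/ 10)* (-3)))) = 1.66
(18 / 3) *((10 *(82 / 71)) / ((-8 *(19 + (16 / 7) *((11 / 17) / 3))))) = -219555 / 494089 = -0.44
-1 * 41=-41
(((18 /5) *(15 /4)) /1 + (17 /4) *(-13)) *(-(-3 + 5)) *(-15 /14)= -89.46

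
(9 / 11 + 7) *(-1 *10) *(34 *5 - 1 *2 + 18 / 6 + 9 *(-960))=7283340 / 11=662121.82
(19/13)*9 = 171/13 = 13.15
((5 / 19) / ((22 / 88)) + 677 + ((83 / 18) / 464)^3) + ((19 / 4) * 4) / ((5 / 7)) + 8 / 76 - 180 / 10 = 38010074734910101 / 55347124469760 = 686.76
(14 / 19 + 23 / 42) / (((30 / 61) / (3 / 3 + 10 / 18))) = 12505 / 3078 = 4.06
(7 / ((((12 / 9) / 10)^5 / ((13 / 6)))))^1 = 23034375 / 64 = 359912.11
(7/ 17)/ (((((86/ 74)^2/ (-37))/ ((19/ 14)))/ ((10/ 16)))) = -4812035/ 502928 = -9.57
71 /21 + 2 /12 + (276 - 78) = 8465 /42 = 201.55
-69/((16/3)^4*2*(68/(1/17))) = -5589/151519232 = -0.00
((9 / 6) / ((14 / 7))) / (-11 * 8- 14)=-1 / 136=-0.01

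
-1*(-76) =76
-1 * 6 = -6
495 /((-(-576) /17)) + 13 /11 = 11117 /704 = 15.79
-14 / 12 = -7 / 6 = -1.17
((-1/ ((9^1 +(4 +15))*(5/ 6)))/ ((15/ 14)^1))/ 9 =-1/ 225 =-0.00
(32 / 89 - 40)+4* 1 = -3172 / 89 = -35.64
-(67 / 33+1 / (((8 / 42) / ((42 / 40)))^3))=-2864585993 / 16896000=-169.54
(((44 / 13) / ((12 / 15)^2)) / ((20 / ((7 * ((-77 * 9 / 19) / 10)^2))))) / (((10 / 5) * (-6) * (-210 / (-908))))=-133242417 / 15017600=-8.87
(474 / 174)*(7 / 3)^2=3871 / 261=14.83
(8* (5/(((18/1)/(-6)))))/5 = -8/3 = -2.67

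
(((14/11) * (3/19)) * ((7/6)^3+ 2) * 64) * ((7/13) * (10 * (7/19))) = 42532000/464607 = 91.54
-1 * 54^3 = -157464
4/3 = 1.33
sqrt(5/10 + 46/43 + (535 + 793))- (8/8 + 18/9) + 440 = sqrt(9833498)/86 + 437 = 473.46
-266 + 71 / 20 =-5249 / 20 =-262.45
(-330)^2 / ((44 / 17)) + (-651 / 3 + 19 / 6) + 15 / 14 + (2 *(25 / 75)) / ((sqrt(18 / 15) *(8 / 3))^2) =56262953 / 1344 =41862.32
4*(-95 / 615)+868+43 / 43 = 106811 / 123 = 868.38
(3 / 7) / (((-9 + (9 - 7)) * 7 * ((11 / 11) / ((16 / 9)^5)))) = -1048576 / 6751269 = -0.16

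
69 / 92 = 3 / 4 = 0.75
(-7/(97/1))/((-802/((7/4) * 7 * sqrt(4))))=343/155588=0.00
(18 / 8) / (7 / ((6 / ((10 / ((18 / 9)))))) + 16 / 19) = 513 / 1522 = 0.34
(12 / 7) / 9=4 / 21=0.19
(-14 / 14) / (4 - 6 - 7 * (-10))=-1 / 68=-0.01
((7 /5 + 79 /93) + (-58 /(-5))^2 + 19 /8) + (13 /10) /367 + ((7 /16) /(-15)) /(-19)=12035051387 /86465200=139.19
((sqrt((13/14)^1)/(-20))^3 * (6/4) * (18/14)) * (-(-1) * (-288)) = 3159 * sqrt(182)/686000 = 0.06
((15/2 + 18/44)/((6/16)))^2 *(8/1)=430592/121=3558.61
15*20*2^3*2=4800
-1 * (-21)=21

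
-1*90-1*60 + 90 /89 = -13260 /89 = -148.99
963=963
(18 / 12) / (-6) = -1 / 4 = -0.25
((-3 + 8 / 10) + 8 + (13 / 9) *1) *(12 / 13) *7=46.81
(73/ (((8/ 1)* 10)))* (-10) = -73/ 8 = -9.12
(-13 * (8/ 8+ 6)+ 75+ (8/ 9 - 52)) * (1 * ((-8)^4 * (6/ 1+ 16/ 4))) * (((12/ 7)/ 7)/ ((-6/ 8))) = 395837440/ 441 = 897590.57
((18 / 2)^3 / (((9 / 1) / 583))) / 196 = 47223 / 196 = 240.93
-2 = -2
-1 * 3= -3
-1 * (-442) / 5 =442 / 5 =88.40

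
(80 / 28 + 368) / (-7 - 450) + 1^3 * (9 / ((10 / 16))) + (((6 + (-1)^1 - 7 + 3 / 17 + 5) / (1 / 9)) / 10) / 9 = 3781289 / 271915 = 13.91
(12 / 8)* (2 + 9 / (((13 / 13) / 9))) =124.50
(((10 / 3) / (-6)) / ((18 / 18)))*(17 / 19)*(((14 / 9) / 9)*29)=-2.49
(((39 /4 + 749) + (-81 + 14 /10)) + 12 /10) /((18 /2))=13607 /180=75.59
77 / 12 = 6.42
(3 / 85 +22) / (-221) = -1873 / 18785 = -0.10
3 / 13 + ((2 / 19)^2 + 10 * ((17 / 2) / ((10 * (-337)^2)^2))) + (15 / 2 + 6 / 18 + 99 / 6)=24.58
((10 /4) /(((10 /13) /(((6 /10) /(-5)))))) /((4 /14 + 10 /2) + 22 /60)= -819 /11870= -0.07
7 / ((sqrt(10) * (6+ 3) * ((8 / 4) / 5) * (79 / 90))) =35 * sqrt(10) / 158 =0.70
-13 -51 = -64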